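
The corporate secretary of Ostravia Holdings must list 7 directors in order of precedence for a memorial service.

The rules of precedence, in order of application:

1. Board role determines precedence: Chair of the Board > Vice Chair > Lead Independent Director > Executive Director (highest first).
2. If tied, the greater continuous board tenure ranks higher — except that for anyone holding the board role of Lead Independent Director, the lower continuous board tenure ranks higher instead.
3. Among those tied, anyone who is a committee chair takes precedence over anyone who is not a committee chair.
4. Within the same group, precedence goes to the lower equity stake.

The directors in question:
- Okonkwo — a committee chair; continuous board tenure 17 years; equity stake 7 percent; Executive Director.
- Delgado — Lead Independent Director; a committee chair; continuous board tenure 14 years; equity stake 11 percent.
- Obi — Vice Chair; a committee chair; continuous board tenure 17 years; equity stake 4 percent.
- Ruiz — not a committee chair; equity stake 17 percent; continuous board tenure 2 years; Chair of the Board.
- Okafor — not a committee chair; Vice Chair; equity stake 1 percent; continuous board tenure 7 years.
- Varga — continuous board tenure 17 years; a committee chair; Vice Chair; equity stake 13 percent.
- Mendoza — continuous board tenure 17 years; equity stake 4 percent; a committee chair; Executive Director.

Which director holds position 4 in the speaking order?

By board role: Ruiz (Chair of the Board); then Obi, Varga and Okafor (Vice Chair); then Delgado (Lead Independent Director); then Mendoza and Okonkwo (Executive Director).
Among Obi, Varga and Okafor, by continuous board tenure (higher first): Obi and Varga (17 years) before Okafor (7 years).
Obi and Varga are each a committee chair, so the next rule applies.
Among Obi and Varga, by equity stake (lower first): Obi (4 percent) before Varga (13 percent).
Mendoza and Okonkwo both have continuous board tenure 17 years, so the next rule applies.
Mendoza and Okonkwo are each a committee chair, so the next rule applies.
Among Mendoza and Okonkwo, by equity stake (lower first): Mendoza (4 percent) before Okonkwo (7 percent).
Order: Ruiz, Obi, Varga, Okafor, Delgado, Mendoza, Okonkwo.

Okafor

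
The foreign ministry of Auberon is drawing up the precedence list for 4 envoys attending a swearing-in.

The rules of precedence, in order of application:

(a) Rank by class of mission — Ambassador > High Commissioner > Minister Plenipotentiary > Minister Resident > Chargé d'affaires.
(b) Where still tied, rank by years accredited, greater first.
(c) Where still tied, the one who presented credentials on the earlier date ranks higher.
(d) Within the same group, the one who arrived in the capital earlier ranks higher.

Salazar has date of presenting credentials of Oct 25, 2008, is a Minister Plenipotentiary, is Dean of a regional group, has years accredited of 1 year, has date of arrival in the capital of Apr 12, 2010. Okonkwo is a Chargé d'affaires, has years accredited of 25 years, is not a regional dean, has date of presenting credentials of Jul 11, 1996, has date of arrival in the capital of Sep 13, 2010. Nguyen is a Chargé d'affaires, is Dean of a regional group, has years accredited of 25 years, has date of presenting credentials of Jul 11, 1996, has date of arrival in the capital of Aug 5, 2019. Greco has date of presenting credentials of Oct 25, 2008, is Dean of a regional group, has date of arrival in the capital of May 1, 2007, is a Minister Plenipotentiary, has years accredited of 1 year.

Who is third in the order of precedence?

Okonkwo

By class of mission: Greco and Salazar (Minister Plenipotentiary); then Okonkwo and Nguyen (Chargé d'affaires).
Greco and Salazar both have years accredited 1 year, so the next rule applies.
Greco and Salazar both have date of presenting credentials Oct 25, 2008, so the next rule applies.
Among Greco and Salazar, by date of arrival in the capital (earlier first): Greco (May 1, 2007) before Salazar (Apr 12, 2010).
Okonkwo and Nguyen both have years accredited 25 years, so the next rule applies.
Okonkwo and Nguyen both have date of presenting credentials Jul 11, 1996, so the next rule applies.
Among Okonkwo and Nguyen, by date of arrival in the capital (earlier first): Okonkwo (Sep 13, 2010) before Nguyen (Aug 5, 2019).
Order: Greco, Salazar, Okonkwo, Nguyen.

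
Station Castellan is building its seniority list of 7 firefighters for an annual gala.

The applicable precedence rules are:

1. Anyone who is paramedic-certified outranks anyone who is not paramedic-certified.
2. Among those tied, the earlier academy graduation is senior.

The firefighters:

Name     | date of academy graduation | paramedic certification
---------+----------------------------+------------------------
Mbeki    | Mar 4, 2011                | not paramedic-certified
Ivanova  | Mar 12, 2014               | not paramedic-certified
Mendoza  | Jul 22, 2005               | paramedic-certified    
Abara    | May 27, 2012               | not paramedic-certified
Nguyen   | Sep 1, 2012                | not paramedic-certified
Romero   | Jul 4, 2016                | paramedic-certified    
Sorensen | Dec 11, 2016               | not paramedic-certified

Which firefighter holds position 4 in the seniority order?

By the first rule: Mendoza and Romero (both paramedic-certified); then Mbeki, Abara, Nguyen, Ivanova and Sorensen (each not paramedic-certified).
Among Mendoza and Romero, by date of academy graduation (earlier first): Mendoza (Jul 22, 2005) before Romero (Jul 4, 2016).
Among Mbeki, Abara, Nguyen, Ivanova and Sorensen, by date of academy graduation (earlier first): Mbeki (Mar 4, 2011) before Abara (May 27, 2012) before Nguyen (Sep 1, 2012) before Ivanova (Mar 12, 2014) before Sorensen (Dec 11, 2016).
Order: Mendoza, Romero, Mbeki, Abara, Nguyen, Ivanova, Sorensen.

Abara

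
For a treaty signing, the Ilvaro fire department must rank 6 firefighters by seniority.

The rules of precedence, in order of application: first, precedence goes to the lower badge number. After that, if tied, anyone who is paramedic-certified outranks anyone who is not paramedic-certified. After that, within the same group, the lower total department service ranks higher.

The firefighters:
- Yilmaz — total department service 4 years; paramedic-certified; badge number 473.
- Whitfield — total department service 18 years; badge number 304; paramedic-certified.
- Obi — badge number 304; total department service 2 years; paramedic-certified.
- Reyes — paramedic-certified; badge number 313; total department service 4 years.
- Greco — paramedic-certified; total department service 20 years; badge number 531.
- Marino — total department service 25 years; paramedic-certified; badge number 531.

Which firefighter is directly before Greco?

Yilmaz

By badge number (lower first): Obi and Whitfield (both 304); then Reyes (313); then Yilmaz (473); then Greco and Marino (both 531).
Obi and Whitfield are each paramedic-certified, so the next rule applies.
Among Obi and Whitfield, by total department service (lower first): Obi (2 years) before Whitfield (18 years).
Greco and Marino are each paramedic-certified, so the next rule applies.
Among Greco and Marino, by total department service (lower first): Greco (20 years) before Marino (25 years).
Order: Obi, Whitfield, Reyes, Yilmaz, Greco, Marino.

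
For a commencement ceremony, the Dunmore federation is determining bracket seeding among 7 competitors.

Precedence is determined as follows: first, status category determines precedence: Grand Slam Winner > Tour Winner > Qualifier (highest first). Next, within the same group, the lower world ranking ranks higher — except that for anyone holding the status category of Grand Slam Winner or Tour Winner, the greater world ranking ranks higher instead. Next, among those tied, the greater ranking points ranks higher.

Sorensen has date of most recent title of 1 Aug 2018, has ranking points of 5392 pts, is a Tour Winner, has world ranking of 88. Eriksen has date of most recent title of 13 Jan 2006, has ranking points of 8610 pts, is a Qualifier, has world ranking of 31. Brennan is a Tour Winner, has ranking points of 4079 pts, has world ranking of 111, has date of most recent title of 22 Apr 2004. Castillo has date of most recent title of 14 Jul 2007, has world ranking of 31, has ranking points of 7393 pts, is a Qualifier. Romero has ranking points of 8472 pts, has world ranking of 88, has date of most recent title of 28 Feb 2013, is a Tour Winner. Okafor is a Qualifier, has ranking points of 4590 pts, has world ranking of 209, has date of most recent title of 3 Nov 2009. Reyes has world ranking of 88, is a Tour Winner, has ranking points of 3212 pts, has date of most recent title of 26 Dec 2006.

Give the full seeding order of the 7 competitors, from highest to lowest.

Brennan, Romero, Sorensen, Reyes, Eriksen, Castillo, Okafor

By status category: Brennan, Romero, Sorensen and Reyes (Tour Winner); then Eriksen, Castillo and Okafor (Qualifier).
Among Brennan, Romero, Sorensen and Reyes, by world ranking (higher first) (reversed rule for this group): Brennan (111) before Romero, Sorensen and Reyes (88).
Among Romero, Sorensen and Reyes, by ranking points (higher first): Romero (8472 pts) before Sorensen (5392 pts) before Reyes (3212 pts).
Among Eriksen, Castillo and Okafor, by world ranking (lower first): Eriksen and Castillo (31) before Okafor (209).
Among Eriksen and Castillo, by ranking points (higher first): Eriksen (8610 pts) before Castillo (7393 pts).
Full order: Brennan, Romero, Sorensen, Reyes, Eriksen, Castillo, Okafor.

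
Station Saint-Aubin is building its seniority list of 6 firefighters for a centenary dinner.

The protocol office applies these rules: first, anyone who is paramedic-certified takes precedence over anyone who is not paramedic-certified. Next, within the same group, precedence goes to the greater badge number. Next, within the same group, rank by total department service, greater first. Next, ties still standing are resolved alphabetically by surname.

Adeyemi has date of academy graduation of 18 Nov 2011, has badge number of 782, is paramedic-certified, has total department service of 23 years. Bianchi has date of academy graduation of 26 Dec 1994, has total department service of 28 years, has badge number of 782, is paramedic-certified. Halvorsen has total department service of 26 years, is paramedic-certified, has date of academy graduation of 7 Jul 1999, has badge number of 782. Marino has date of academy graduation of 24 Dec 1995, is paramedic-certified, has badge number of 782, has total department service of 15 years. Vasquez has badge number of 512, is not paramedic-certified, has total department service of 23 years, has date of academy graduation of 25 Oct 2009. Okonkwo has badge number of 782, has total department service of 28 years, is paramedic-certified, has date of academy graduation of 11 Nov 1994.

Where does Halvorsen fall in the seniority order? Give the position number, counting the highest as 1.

By the first rule: Bianchi, Okonkwo, Halvorsen, Adeyemi and Marino (each paramedic-certified); then Vasquez (not paramedic-certified).
Bianchi, Okonkwo, Halvorsen, Adeyemi and Marino all have badge number 782, so the next rule applies.
Among Bianchi, Okonkwo, Halvorsen, Adeyemi and Marino, by total department service (higher first): Bianchi and Okonkwo (28 years) before Halvorsen (26 years) before Adeyemi (23 years) before Marino (15 years).
Among Bianchi and Okonkwo, alphabetically by surname: Bianchi before Okonkwo.
Order: Bianchi, Okonkwo, Halvorsen, Adeyemi, Marino, Vasquez. So position 3.

3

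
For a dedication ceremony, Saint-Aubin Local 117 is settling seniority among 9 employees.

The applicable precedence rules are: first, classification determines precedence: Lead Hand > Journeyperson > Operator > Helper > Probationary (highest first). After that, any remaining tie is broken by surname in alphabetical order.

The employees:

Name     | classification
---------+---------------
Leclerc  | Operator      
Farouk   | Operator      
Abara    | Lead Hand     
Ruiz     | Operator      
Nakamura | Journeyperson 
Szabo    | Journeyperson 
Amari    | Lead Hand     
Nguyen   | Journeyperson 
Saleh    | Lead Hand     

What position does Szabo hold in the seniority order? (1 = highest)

By classification: Abara, Amari and Saleh (Lead Hand); then Nakamura, Nguyen and Szabo (Journeyperson); then Farouk, Leclerc and Ruiz (Operator).
Among Abara, Amari and Saleh, alphabetically by surname: Abara before Amari before Saleh.
Among Nakamura, Nguyen and Szabo, alphabetically by surname: Nakamura before Nguyen before Szabo.
Among Farouk, Leclerc and Ruiz, alphabetically by surname: Farouk before Leclerc before Ruiz.
Order: Abara, Amari, Saleh, Nakamura, Nguyen, Szabo, Farouk, Leclerc, Ruiz. So position 6.

6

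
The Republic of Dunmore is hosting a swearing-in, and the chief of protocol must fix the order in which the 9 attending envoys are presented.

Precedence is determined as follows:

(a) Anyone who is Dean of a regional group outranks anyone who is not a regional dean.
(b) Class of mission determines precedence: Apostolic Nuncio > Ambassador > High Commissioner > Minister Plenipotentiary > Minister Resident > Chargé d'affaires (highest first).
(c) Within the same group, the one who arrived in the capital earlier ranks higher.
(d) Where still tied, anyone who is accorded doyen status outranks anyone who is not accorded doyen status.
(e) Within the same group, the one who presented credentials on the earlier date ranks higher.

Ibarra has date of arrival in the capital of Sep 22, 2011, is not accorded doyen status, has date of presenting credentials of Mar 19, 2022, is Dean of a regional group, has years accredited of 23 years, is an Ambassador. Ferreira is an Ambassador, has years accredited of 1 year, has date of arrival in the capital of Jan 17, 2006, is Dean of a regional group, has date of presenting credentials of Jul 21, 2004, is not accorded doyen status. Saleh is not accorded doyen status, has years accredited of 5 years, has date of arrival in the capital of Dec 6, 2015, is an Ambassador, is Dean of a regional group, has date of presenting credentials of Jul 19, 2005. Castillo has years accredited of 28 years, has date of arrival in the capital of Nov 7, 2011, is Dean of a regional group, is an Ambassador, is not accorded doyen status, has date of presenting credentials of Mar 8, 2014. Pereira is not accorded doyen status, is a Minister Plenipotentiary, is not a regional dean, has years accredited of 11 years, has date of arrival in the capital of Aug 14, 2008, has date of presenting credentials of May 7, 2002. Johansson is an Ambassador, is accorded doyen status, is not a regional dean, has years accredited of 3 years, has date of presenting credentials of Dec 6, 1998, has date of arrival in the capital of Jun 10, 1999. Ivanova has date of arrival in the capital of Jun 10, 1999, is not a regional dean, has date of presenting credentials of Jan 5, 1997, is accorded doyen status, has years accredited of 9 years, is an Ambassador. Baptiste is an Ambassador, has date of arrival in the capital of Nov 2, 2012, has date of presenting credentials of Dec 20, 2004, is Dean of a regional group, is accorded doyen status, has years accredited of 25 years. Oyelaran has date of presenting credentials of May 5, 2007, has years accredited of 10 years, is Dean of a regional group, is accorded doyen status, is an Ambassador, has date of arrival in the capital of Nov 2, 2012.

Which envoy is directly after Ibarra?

By the first rule: Ferreira, Ibarra, Castillo, Baptiste, Oyelaran and Saleh (each Dean of a regional group); then Ivanova, Johansson and Pereira (each not a regional dean).
Ferreira, Ibarra, Castillo, Baptiste, Oyelaran and Saleh are each Ambassador, so the next rule applies.
Among Ferreira, Ibarra, Castillo, Baptiste, Oyelaran and Saleh, by date of arrival in the capital (earlier first): Ferreira (Jan 17, 2006) before Ibarra (Sep 22, 2011) before Castillo (Nov 7, 2011) before Baptiste and Oyelaran (Nov 2, 2012) before Saleh (Dec 6, 2015).
Baptiste and Oyelaran are each accorded doyen status, so the next rule applies.
Among Baptiste and Oyelaran, by date of presenting credentials (earlier first): Baptiste (Dec 20, 2004) before Oyelaran (May 5, 2007).
Among Ivanova, Johansson and Pereira, by class of mission: Ivanova and Johansson (Ambassador) before Pereira (Minister Plenipotentiary).
Ivanova and Johansson both have date of arrival in the capital Jun 10, 1999, so the next rule applies.
Ivanova and Johansson are each accorded doyen status, so the next rule applies.
Among Ivanova and Johansson, by date of presenting credentials (earlier first): Ivanova (Jan 5, 1997) before Johansson (Dec 6, 1998).
Order: Ferreira, Ibarra, Castillo, Baptiste, Oyelaran, Saleh, Ivanova, Johansson, Pereira.

Castillo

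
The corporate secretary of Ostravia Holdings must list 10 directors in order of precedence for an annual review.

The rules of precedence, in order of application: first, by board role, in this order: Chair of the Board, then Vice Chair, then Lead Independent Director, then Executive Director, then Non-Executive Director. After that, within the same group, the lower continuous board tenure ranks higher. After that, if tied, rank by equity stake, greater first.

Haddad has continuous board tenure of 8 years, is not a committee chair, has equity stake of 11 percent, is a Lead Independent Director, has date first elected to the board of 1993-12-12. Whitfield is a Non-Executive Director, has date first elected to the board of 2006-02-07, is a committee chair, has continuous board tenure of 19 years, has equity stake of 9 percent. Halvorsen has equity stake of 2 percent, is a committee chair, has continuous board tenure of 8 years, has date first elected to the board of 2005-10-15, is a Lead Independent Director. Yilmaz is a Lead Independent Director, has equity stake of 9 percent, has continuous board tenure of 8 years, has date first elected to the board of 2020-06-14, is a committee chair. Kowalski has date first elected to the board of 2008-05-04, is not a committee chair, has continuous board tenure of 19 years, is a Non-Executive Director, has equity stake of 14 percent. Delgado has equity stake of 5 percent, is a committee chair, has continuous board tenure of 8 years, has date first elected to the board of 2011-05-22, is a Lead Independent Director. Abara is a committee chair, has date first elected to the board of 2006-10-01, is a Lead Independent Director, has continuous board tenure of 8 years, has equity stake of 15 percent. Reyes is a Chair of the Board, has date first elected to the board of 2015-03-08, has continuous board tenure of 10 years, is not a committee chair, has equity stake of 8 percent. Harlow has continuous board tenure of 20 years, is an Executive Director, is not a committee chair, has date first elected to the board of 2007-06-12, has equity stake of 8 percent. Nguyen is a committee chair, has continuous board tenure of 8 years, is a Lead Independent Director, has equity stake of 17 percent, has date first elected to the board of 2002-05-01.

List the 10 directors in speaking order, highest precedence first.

Reyes, Nguyen, Abara, Haddad, Yilmaz, Delgado, Halvorsen, Harlow, Kowalski, Whitfield

By board role: Reyes (Chair of the Board); then Nguyen, Abara, Haddad, Yilmaz, Delgado and Halvorsen (Lead Independent Director); then Harlow (Executive Director); then Kowalski and Whitfield (Non-Executive Director).
Nguyen, Abara, Haddad, Yilmaz, Delgado and Halvorsen all have continuous board tenure 8 years, so the next rule applies.
Among Nguyen, Abara, Haddad, Yilmaz, Delgado and Halvorsen, by equity stake (higher first): Nguyen (17 percent) before Abara (15 percent) before Haddad (11 percent) before Yilmaz (9 percent) before Delgado (5 percent) before Halvorsen (2 percent).
Kowalski and Whitfield both have continuous board tenure 19 years, so the next rule applies.
Among Kowalski and Whitfield, by equity stake (higher first): Kowalski (14 percent) before Whitfield (9 percent).
Full order: Reyes, Nguyen, Abara, Haddad, Yilmaz, Delgado, Halvorsen, Harlow, Kowalski, Whitfield.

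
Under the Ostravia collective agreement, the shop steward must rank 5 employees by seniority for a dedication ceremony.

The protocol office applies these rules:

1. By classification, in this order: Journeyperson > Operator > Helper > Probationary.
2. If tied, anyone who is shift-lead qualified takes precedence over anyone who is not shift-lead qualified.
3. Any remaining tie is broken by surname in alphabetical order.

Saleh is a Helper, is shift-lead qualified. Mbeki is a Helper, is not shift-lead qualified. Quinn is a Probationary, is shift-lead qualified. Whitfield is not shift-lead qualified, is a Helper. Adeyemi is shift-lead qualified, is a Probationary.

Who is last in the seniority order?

Quinn

By classification: Saleh, Mbeki and Whitfield (Helper); then Adeyemi and Quinn (Probationary).
Among Saleh, Mbeki and Whitfield, shift-lead qualified before not shift-lead qualified: Saleh (shift-lead qualified) before Mbeki and Whitfield (not shift-lead qualified).
Among Mbeki and Whitfield, alphabetically by surname: Mbeki before Whitfield.
Adeyemi and Quinn are each shift-lead qualified, so the next rule applies.
Among Adeyemi and Quinn, alphabetically by surname: Adeyemi before Quinn.
Order: Saleh, Mbeki, Whitfield, Adeyemi, Quinn.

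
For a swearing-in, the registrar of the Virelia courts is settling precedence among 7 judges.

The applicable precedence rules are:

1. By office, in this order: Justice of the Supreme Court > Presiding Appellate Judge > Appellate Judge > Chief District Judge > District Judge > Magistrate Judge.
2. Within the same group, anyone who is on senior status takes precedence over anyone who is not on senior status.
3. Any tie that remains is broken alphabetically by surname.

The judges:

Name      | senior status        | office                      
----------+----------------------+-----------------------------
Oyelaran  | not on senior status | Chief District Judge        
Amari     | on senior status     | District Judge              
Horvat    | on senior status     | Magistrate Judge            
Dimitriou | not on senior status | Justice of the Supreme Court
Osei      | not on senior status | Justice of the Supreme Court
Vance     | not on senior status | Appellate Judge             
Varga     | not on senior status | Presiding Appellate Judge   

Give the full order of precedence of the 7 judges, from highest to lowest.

By office: Dimitriou and Osei (Justice of the Supreme Court); then Varga (Presiding Appellate Judge); then Vance (Appellate Judge); then Oyelaran (Chief District Judge); then Amari (District Judge); then Horvat (Magistrate Judge).
Dimitriou and Osei are each not on senior status, so the next rule applies.
Among Dimitriou and Osei, alphabetically by surname: Dimitriou before Osei.
Full order: Dimitriou, Osei, Varga, Vance, Oyelaran, Amari, Horvat.

Dimitriou, Osei, Varga, Vance, Oyelaran, Amari, Horvat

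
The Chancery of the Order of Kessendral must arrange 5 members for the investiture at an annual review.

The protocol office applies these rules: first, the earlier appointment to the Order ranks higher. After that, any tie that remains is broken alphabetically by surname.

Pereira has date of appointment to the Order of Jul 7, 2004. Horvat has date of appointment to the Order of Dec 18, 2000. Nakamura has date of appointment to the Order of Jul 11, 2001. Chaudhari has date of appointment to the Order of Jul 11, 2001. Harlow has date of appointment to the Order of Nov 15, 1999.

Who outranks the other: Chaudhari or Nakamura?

By date of appointment to the Order (earlier first): Harlow (Nov 15, 1999); then Horvat (Dec 18, 2000); then Chaudhari and Nakamura (both Jul 11, 2001); then Pereira (Jul 7, 2004).
Among Chaudhari and Nakamura, alphabetically by surname: Chaudhari before Nakamura.
So Chaudhari takes precedence.

Chaudhari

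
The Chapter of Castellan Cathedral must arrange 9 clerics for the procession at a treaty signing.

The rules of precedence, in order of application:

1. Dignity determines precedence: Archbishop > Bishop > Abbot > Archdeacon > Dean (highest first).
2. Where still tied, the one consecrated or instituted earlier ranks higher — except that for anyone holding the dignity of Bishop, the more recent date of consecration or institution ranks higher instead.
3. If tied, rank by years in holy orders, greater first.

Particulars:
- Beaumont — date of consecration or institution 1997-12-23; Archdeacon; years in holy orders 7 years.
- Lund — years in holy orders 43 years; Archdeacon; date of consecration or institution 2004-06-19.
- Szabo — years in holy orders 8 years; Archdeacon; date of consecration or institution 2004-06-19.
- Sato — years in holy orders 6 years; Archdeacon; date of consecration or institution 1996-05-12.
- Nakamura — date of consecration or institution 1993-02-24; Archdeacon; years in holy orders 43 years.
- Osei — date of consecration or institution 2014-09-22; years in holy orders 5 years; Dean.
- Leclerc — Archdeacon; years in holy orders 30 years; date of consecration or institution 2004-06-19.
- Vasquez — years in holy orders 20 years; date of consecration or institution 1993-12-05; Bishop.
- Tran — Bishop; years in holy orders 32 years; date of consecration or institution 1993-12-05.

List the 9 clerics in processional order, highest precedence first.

By dignity: Tran and Vasquez (Bishop); then Nakamura, Sato, Beaumont, Lund, Leclerc and Szabo (Archdeacon); then Osei (Dean).
Tran and Vasquez both have date of consecration or institution 1993-12-05, so the next rule applies.
Among Tran and Vasquez, by years in holy orders (higher first): Tran (32 years) before Vasquez (20 years).
Among Nakamura, Sato, Beaumont, Lund, Leclerc and Szabo, by date of consecration or institution (earlier first): Nakamura (1993-02-24) before Sato (1996-05-12) before Beaumont (1997-12-23) before Lund, Leclerc and Szabo (2004-06-19).
Among Lund, Leclerc and Szabo, by years in holy orders (higher first): Lund (43 years) before Leclerc (30 years) before Szabo (8 years).
Full order: Tran, Vasquez, Nakamura, Sato, Beaumont, Lund, Leclerc, Szabo, Osei.

Tran, Vasquez, Nakamura, Sato, Beaumont, Lund, Leclerc, Szabo, Osei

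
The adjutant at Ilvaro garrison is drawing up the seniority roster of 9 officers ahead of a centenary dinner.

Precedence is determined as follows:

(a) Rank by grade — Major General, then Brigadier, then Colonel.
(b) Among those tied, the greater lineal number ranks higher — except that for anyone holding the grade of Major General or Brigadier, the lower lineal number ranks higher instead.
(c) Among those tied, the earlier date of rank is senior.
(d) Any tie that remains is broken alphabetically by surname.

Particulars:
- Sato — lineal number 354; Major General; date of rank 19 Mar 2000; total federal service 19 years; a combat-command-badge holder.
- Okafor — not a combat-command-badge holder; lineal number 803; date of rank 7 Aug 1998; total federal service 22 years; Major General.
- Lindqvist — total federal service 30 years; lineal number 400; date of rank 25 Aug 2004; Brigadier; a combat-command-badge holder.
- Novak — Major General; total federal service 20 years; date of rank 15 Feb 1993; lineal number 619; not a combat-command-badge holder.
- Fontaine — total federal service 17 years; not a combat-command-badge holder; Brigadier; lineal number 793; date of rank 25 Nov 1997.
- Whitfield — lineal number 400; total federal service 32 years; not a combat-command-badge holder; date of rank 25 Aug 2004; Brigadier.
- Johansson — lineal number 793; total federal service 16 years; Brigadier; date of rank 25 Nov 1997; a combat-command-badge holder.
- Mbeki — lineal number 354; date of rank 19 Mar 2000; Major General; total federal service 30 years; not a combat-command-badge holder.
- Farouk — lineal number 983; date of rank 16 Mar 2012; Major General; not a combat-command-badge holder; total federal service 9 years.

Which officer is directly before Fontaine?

Whitfield

By grade: Mbeki, Sato, Novak, Okafor and Farouk (Major General); then Lindqvist, Whitfield, Fontaine and Johansson (Brigadier).
Among Mbeki, Sato, Novak, Okafor and Farouk, by lineal number (lower first) (reversed rule for this group): Mbeki and Sato (354) before Novak (619) before Okafor (803) before Farouk (983).
Mbeki and Sato both have date of rank 19 Mar 2000, so the next rule applies.
Among Mbeki and Sato, alphabetically by surname: Mbeki before Sato.
Among Lindqvist, Whitfield, Fontaine and Johansson, by lineal number (lower first) (reversed rule for this group): Lindqvist and Whitfield (400) before Fontaine and Johansson (793).
Lindqvist and Whitfield both have date of rank 25 Aug 2004, so the next rule applies.
Among Lindqvist and Whitfield, alphabetically by surname: Lindqvist before Whitfield.
Fontaine and Johansson both have date of rank 25 Nov 1997, so the next rule applies.
Among Fontaine and Johansson, alphabetically by surname: Fontaine before Johansson.
Order: Mbeki, Sato, Novak, Okafor, Farouk, Lindqvist, Whitfield, Fontaine, Johansson.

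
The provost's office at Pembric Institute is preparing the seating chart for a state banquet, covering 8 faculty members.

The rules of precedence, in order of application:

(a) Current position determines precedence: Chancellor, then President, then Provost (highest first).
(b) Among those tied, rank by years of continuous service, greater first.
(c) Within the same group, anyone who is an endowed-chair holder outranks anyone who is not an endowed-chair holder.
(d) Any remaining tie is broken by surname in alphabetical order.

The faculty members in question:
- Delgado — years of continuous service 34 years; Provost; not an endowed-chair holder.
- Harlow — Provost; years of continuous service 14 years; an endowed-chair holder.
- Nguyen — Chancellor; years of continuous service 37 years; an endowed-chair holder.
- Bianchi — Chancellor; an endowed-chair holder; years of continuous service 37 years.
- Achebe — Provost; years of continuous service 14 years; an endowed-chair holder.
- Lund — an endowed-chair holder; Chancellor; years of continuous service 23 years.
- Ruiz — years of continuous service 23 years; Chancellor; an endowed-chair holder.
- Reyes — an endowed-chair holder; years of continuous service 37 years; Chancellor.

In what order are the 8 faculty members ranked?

Bianchi, Nguyen, Reyes, Lund, Ruiz, Delgado, Achebe, Harlow

By current position: Bianchi, Nguyen, Reyes, Lund and Ruiz (Chancellor); then Delgado, Achebe and Harlow (Provost).
Among Bianchi, Nguyen, Reyes, Lund and Ruiz, by years of continuous service (higher first): Bianchi, Nguyen and Reyes (37 years) before Lund and Ruiz (23 years).
Bianchi, Nguyen and Reyes are each an endowed-chair holder, so the next rule applies.
Among Bianchi, Nguyen and Reyes, alphabetically by surname: Bianchi before Nguyen before Reyes.
Lund and Ruiz are each an endowed-chair holder, so the next rule applies.
Among Lund and Ruiz, alphabetically by surname: Lund before Ruiz.
Among Delgado, Achebe and Harlow, by years of continuous service (higher first): Delgado (34 years) before Achebe and Harlow (14 years).
Achebe and Harlow are each an endowed-chair holder, so the next rule applies.
Among Achebe and Harlow, alphabetically by surname: Achebe before Harlow.
Full order: Bianchi, Nguyen, Reyes, Lund, Ruiz, Delgado, Achebe, Harlow.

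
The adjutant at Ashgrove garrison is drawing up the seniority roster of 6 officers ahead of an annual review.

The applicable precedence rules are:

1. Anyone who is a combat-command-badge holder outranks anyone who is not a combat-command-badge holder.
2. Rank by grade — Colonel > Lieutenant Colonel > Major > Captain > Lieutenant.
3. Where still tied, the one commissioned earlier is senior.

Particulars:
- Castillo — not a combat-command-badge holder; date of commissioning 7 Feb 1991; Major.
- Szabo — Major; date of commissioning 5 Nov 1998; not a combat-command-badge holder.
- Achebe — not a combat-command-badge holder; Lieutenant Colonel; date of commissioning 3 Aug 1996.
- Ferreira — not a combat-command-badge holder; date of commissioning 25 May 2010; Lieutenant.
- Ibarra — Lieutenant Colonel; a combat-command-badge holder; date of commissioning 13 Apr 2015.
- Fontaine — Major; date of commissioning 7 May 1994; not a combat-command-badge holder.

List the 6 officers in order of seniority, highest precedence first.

Ibarra, Achebe, Castillo, Fontaine, Szabo, Ferreira

By the first rule: Ibarra (a combat-command-badge holder); then Achebe, Castillo, Fontaine, Szabo and Ferreira (each not a combat-command-badge holder).
Among Achebe, Castillo, Fontaine, Szabo and Ferreira, by grade: Achebe (Lieutenant Colonel) before Castillo, Fontaine and Szabo (Major) before Ferreira (Lieutenant).
Among Castillo, Fontaine and Szabo, by date of commissioning (earlier first): Castillo (7 Feb 1991) before Fontaine (7 May 1994) before Szabo (5 Nov 1998).
Full order: Ibarra, Achebe, Castillo, Fontaine, Szabo, Ferreira.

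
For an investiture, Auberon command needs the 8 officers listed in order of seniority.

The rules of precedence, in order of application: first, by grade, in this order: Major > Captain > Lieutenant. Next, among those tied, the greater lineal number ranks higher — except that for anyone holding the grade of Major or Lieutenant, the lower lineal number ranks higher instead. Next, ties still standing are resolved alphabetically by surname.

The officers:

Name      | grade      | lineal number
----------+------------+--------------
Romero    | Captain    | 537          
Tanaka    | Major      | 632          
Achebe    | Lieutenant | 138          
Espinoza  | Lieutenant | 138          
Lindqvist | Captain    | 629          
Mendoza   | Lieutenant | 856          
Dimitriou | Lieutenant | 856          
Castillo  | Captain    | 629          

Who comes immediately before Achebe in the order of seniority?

By grade: Tanaka (Major); then Castillo, Lindqvist and Romero (Captain); then Achebe, Espinoza, Dimitriou and Mendoza (Lieutenant).
Among Castillo, Lindqvist and Romero, by lineal number (higher first): Castillo and Lindqvist (629) before Romero (537).
Among Castillo and Lindqvist, alphabetically by surname: Castillo before Lindqvist.
Among Achebe, Espinoza, Dimitriou and Mendoza, by lineal number (lower first) (reversed rule for this group): Achebe and Espinoza (138) before Dimitriou and Mendoza (856).
Among Achebe and Espinoza, alphabetically by surname: Achebe before Espinoza.
Among Dimitriou and Mendoza, alphabetically by surname: Dimitriou before Mendoza.
Order: Tanaka, Castillo, Lindqvist, Romero, Achebe, Espinoza, Dimitriou, Mendoza.

Romero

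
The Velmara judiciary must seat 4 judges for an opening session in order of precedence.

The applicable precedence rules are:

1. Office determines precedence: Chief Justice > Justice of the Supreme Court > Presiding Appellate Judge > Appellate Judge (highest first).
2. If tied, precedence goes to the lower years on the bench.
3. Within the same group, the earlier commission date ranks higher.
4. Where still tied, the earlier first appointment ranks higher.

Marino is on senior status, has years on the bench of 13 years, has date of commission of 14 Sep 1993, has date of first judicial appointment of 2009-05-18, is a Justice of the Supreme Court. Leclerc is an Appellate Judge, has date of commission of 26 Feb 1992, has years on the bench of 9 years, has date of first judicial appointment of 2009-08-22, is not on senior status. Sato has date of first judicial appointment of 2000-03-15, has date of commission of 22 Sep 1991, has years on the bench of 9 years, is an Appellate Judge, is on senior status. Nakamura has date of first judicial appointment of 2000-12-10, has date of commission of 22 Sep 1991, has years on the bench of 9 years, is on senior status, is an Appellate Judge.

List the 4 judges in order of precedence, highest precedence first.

By office: Marino (Justice of the Supreme Court); then Sato, Nakamura and Leclerc (Appellate Judge).
Sato, Nakamura and Leclerc all have years on the bench 9 years, so the next rule applies.
Among Sato, Nakamura and Leclerc, by date of commission (earlier first): Sato and Nakamura (22 Sep 1991) before Leclerc (26 Feb 1992).
Among Sato and Nakamura, by date of first judicial appointment (earlier first): Sato (2000-03-15) before Nakamura (2000-12-10).
Full order: Marino, Sato, Nakamura, Leclerc.

Marino, Sato, Nakamura, Leclerc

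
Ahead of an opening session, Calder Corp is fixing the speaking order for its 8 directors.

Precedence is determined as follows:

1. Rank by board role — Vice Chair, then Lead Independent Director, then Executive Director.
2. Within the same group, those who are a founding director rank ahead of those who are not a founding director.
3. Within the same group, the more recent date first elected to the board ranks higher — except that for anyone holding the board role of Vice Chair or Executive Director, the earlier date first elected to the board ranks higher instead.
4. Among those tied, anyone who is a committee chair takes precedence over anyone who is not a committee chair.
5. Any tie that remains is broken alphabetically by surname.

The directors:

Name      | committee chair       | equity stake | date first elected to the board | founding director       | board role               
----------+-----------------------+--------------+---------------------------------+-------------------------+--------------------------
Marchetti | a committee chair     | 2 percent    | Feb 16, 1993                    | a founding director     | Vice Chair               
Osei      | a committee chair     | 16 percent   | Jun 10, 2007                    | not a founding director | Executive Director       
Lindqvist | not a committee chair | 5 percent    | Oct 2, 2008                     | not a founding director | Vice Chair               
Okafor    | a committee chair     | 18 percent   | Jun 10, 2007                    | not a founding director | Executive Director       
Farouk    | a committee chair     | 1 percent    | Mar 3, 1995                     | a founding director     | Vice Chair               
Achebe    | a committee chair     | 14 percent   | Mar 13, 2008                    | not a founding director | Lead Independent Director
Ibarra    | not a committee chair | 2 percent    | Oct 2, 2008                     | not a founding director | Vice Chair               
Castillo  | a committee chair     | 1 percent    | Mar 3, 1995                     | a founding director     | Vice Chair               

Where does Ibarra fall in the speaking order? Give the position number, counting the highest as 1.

4

By board role: Marchetti, Castillo, Farouk, Ibarra and Lindqvist (Vice Chair); then Achebe (Lead Independent Director); then Okafor and Osei (Executive Director).
Among Marchetti, Castillo, Farouk, Ibarra and Lindqvist, a founding director before not a founding director: Marchetti, Castillo and Farouk (a founding director) before Ibarra and Lindqvist (not a founding director).
Among Marchetti, Castillo and Farouk, by date first elected to the board (earlier first) (reversed rule for this group): Marchetti (Feb 16, 1993) before Castillo and Farouk (Mar 3, 1995).
Castillo and Farouk are each a committee chair, so the next rule applies.
Among Castillo and Farouk, alphabetically by surname: Castillo before Farouk.
Ibarra and Lindqvist both have date first elected to the board Oct 2, 2008, so the next rule applies.
Ibarra and Lindqvist are each not a committee chair, so the next rule applies.
Among Ibarra and Lindqvist, alphabetically by surname: Ibarra before Lindqvist.
Okafor and Osei are each not a founding director, so the next rule applies.
Okafor and Osei both have date first elected to the board Jun 10, 2007, so the next rule applies.
Okafor and Osei are each a committee chair, so the next rule applies.
Among Okafor and Osei, alphabetically by surname: Okafor before Osei.
Order: Marchetti, Castillo, Farouk, Ibarra, Lindqvist, Achebe, Okafor, Osei. So position 4.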